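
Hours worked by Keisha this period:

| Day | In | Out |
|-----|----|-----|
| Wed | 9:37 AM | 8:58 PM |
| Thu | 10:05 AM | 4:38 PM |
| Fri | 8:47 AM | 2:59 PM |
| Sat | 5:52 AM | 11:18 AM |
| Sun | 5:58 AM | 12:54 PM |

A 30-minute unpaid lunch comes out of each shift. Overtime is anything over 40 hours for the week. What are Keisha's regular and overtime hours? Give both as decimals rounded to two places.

Wed: 9:37 AM–8:58 PM = 11 h 21 min; less 30 min break → 10 h 51 min
Thu: 10:05 AM–4:38 PM = 6 h 33 min; less 30 min break → 6 h 3 min
Fri: 8:47 AM–2:59 PM = 6 h 12 min; less 30 min break → 5 h 42 min
Sat: 5:52 AM–11:18 AM = 5 h 26 min; less 30 min break → 4 h 56 min
Sun: 5:58 AM–12:54 PM = 6 h 56 min; less 30 min break → 6 h 26 min
Total worked: 33 h 58 min = 33.97 h.
Threshold 40 h → overtime 0 h 0 min, regular 33 h 58 min.

Regular 33.97 hours, overtime 0.00 hours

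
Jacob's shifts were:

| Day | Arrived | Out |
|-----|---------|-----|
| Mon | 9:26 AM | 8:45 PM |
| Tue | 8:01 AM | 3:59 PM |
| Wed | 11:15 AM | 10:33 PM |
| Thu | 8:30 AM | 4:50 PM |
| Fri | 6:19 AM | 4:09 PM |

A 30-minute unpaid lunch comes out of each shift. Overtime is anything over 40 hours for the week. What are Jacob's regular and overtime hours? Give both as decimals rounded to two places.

Mon: 9:26 AM–8:45 PM = 11 h 19 min; less 30 min break → 10 h 49 min
Tue: 8:01 AM–3:59 PM = 7 h 58 min; less 30 min break → 7 h 28 min
Wed: 11:15 AM–10:33 PM = 11 h 18 min; less 30 min break → 10 h 48 min
Thu: 8:30 AM–4:50 PM = 8 h 20 min; less 30 min break → 7 h 50 min
Fri: 6:19 AM–4:09 PM = 9 h 50 min; less 30 min break → 9 h 20 min
Total worked: 46 h 15 min = 46.25 h.
Threshold 40 h → overtime 6 h 15 min, regular 40 h 0 min.

Regular 40.00 hours, overtime 6.25 hours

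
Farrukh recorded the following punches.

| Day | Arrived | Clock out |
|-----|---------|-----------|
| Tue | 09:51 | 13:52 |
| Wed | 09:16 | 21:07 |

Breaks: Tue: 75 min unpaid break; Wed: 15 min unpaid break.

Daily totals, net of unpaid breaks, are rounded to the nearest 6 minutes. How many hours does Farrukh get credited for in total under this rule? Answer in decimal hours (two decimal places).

14.40 hours

Tue: 09:51–13:52 = 4 h 1 min − 75 min = 2 h 46 min → rounds to 2 h 48 min
Wed: 09:16–21:07 = 11 h 51 min − 15 min = 11 h 36 min → rounds to 11 h 36 min
Total credited: 14 h 24 min.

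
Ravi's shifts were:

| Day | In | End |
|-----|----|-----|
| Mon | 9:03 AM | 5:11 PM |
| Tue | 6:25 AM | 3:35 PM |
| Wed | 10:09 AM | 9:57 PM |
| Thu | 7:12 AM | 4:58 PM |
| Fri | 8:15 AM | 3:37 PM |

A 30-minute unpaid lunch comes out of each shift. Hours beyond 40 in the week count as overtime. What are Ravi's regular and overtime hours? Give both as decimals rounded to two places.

Mon: 9:03 AM–5:11 PM = 8 h 8 min; less 30 min break → 7 h 38 min
Tue: 6:25 AM–3:35 PM = 9 h 10 min; less 30 min break → 8 h 40 min
Wed: 10:09 AM–9:57 PM = 11 h 48 min; less 30 min break → 11 h 18 min
Thu: 7:12 AM–4:58 PM = 9 h 46 min; less 30 min break → 9 h 16 min
Fri: 8:15 AM–3:37 PM = 7 h 22 min; less 30 min break → 6 h 52 min
Total worked: 43 h 44 min = 43.73 h.
Threshold 40 h → overtime 3 h 44 min, regular 40 h 0 min.

Regular 40.00 hours, overtime 3.73 hours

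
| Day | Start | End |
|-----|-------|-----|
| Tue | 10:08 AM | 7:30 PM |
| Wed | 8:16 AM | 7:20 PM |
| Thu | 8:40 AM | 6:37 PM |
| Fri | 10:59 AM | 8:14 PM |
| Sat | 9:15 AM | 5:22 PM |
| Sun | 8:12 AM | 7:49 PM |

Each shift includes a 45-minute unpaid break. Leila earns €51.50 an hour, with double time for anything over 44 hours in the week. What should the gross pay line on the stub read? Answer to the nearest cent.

Tue: 10:08 AM–7:30 PM = 9 h 22 min; less 45 min break → 8 h 37 min
Wed: 8:16 AM–7:20 PM = 11 h 4 min; less 45 min break → 10 h 19 min
Thu: 8:40 AM–6:37 PM = 9 h 57 min; less 45 min break → 9 h 12 min
Fri: 10:59 AM–8:14 PM = 9 h 15 min; less 45 min break → 8 h 30 min
Sat: 9:15 AM–5:22 PM = 8 h 7 min; less 45 min break → 7 h 22 min
Sun: 8:12 AM–7:49 PM = 11 h 37 min; less 45 min break → 10 h 52 min
Total worked: 54 h 52 min = 3292 min.
Regular 44 h 0 min = 2640 min at €51.50/h; overtime 10 h 52 min = 652 min at €103.00/h.
Pay = (2640 × €51.50 + 652 × €103.00) ÷ 60 = €3385.27.

€3385.27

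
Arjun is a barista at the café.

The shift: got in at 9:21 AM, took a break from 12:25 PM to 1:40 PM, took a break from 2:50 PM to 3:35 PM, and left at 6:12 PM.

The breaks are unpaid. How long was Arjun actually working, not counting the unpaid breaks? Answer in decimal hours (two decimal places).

The shift: 9:21 AM–6:12 PM = 8 h 51 min; less 120 min break → 6 h 51 min

6.85 hours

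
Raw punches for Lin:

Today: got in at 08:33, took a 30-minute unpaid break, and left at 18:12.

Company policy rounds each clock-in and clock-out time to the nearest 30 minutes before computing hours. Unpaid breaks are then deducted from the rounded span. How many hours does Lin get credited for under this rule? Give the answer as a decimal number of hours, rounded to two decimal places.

9.00 hours

Today: in 08:33→08:30, out 18:12→18:00; 9 h 30 min − 30 min = 9 h 0 min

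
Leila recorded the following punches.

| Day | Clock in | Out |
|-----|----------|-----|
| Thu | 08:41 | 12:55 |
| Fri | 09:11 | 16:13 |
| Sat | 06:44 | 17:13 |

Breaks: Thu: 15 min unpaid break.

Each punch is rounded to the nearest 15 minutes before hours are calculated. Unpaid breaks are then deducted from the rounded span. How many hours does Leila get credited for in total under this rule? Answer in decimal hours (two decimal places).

Thu: in 08:41→08:45, out 12:55→13:00; 4 h 15 min − 15 min = 4 h 0 min
Fri: in 09:11→09:15, out 16:13→16:15; 7 h 0 min
Sat: in 06:44→06:45, out 17:13→17:15; 10 h 30 min
Total credited: 21 h 30 min.

21.50 hours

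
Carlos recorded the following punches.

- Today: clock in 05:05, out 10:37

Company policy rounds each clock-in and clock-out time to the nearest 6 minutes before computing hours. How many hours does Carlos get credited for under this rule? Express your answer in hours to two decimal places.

Today: in 05:05→05:06, out 10:37→10:36; 5 h 30 min

5.50 hours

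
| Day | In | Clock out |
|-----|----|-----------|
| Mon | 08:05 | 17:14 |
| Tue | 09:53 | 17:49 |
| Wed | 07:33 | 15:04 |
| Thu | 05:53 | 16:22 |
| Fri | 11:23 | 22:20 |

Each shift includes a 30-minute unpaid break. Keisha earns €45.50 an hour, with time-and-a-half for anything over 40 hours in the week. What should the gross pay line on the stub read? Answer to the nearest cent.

€2061.15

Mon: 08:05–17:14 = 9 h 9 min; less 30 min break → 8 h 39 min
Tue: 09:53–17:49 = 7 h 56 min; less 30 min break → 7 h 26 min
Wed: 07:33–15:04 = 7 h 31 min; less 30 min break → 7 h 1 min
Thu: 05:53–16:22 = 10 h 29 min; less 30 min break → 9 h 59 min
Fri: 11:23–22:20 = 10 h 57 min; less 30 min break → 10 h 27 min
Total worked: 43 h 32 min = 2612 min.
Regular 40 h 0 min = 2400 min at €45.50/h; overtime 3 h 32 min = 212 min at €68.25/h.
Pay = (2400 × €45.50 + 212 × €68.25) ÷ 60 = €2061.15.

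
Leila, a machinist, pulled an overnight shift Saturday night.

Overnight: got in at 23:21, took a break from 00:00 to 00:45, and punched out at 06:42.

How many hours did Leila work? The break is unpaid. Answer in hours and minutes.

6 h 36 min

Overnight: 23:21 → midnight = 0 h 39 min; midnight → 06:42 = 6 h 42 min; span 7 h 21 min; less 45 min break → 6 h 36 min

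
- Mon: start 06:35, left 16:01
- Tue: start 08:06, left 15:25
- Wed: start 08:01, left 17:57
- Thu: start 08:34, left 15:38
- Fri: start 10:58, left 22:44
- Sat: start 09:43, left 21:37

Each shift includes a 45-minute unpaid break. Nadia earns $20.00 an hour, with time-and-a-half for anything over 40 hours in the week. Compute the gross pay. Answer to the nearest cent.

$1187.50

Mon: 06:35–16:01 = 9 h 26 min; less 45 min break → 8 h 41 min
Tue: 08:06–15:25 = 7 h 19 min; less 45 min break → 6 h 34 min
Wed: 08:01–17:57 = 9 h 56 min; less 45 min break → 9 h 11 min
Thu: 08:34–15:38 = 7 h 4 min; less 45 min break → 6 h 19 min
Fri: 10:58–22:44 = 11 h 46 min; less 45 min break → 11 h 1 min
Sat: 09:43–21:37 = 11 h 54 min; less 45 min break → 11 h 9 min
Total worked: 52 h 55 min = 3175 min.
Regular 40 h 0 min = 2400 min at $20.00/h; overtime 12 h 55 min = 775 min at $30.00/h.
Pay = (2400 × $20.00 + 775 × $30.00) ÷ 60 = $1187.50.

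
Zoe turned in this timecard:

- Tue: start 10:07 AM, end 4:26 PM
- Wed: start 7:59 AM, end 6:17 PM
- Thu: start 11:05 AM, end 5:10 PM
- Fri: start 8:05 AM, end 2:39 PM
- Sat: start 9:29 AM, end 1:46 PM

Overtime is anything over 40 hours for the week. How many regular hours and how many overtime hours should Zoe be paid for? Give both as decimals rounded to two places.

Regular 33.55 hours, overtime 0.00 hours

Tue: 10:07 AM–4:26 PM = 6 h 19 min
Wed: 7:59 AM–6:17 PM = 10 h 18 min
Thu: 11:05 AM–5:10 PM = 6 h 5 min
Fri: 8:05 AM–2:39 PM = 6 h 34 min
Sat: 9:29 AM–1:46 PM = 4 h 17 min
Total worked: 33 h 33 min = 33.55 h.
Threshold 40 h → overtime 0 h 0 min, regular 33 h 33 min.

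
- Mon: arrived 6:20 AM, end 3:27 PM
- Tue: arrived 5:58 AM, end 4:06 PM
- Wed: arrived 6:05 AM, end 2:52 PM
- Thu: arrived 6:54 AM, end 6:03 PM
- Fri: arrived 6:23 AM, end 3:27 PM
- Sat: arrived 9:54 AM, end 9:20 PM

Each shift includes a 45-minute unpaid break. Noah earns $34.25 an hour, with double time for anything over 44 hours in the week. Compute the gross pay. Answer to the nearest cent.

Mon: 6:20 AM–3:27 PM = 9 h 7 min; less 45 min break → 8 h 22 min
Tue: 5:58 AM–4:06 PM = 10 h 8 min; less 45 min break → 9 h 23 min
Wed: 6:05 AM–2:52 PM = 8 h 47 min; less 45 min break → 8 h 2 min
Thu: 6:54 AM–6:03 PM = 11 h 9 min; less 45 min break → 10 h 24 min
Fri: 6:23 AM–3:27 PM = 9 h 4 min; less 45 min break → 8 h 19 min
Sat: 9:54 AM–9:20 PM = 11 h 26 min; less 45 min break → 10 h 41 min
Total worked: 55 h 11 min = 3311 min.
Regular 44 h 0 min = 2640 min at $34.25/h; overtime 11 h 11 min = 671 min at $68.50/h.
Pay = (2640 × $34.25 + 671 × $68.50) ÷ 60 = $2273.06.

$2273.06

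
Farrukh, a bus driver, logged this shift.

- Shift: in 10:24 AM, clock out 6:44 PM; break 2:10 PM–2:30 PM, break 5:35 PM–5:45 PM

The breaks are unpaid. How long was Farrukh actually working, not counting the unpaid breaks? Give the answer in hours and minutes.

Shift: 10:24 AM–6:44 PM = 8 h 20 min; less 30 min break → 7 h 50 min

7 h 50 min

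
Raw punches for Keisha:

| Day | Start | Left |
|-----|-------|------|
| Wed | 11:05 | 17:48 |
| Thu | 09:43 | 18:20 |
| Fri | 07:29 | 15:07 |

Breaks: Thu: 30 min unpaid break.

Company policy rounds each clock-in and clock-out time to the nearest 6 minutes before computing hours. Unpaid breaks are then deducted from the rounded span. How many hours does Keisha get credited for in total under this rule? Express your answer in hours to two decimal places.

Wed: in 11:05→11:06, out 17:48→17:48; 6 h 42 min
Thu: in 09:43→09:42, out 18:20→18:18; 8 h 36 min − 30 min = 8 h 6 min
Fri: in 07:29→07:30, out 15:07→15:06; 7 h 36 min
Total credited: 22 h 24 min.

22.40 hours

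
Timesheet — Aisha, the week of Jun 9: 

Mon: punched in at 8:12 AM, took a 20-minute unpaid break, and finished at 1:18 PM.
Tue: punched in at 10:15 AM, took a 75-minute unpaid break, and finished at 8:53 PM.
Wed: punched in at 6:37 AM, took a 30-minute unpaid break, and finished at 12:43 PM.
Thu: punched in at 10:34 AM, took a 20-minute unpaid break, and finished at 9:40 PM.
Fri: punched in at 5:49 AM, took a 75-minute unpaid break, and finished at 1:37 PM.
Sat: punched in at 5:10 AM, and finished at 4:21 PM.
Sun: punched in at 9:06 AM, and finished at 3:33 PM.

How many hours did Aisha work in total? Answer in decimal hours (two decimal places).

54.70 hours

Mon: 8:12 AM–1:18 PM = 5 h 6 min; less 20 min break → 4 h 46 min
Tue: 10:15 AM–8:53 PM = 10 h 38 min; less 75 min break → 9 h 23 min
Wed: 6:37 AM–12:43 PM = 6 h 6 min; less 30 min break → 5 h 36 min
Thu: 10:34 AM–9:40 PM = 11 h 6 min; less 20 min break → 10 h 46 min
Fri: 5:49 AM–1:37 PM = 7 h 48 min; less 75 min break → 6 h 33 min
Sat: 5:10 AM–4:21 PM = 11 h 11 min
Sun: 9:06 AM–3:33 PM = 6 h 27 min
Total: 4 h 46 min + 9 h 23 min + 5 h 36 min + 10 h 46 min + 6 h 33 min + 11 h 11 min + 6 h 27 min = 54 h 42 min.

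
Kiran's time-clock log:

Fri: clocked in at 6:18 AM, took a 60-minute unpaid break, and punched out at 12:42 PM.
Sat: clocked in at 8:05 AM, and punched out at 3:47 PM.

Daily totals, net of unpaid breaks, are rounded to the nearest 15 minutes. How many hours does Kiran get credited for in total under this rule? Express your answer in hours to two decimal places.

13.25 hours

Fri: 6:18 AM–12:42 PM = 6 h 24 min − 60 min = 5 h 24 min → rounds to 5 h 30 min
Sat: 8:05 AM–3:47 PM = 7 h 42 min → rounds to 7 h 45 min
Total credited: 13 h 15 min.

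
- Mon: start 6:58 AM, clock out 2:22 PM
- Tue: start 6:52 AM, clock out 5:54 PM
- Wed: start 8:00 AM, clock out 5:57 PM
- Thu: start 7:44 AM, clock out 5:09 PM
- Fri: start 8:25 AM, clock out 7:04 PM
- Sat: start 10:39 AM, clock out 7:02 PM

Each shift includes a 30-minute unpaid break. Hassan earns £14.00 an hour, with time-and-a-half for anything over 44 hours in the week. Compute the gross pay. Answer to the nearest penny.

£822.50

Mon: 6:58 AM–2:22 PM = 7 h 24 min; less 30 min break → 6 h 54 min
Tue: 6:52 AM–5:54 PM = 11 h 2 min; less 30 min break → 10 h 32 min
Wed: 8:00 AM–5:57 PM = 9 h 57 min; less 30 min break → 9 h 27 min
Thu: 7:44 AM–5:09 PM = 9 h 25 min; less 30 min break → 8 h 55 min
Fri: 8:25 AM–7:04 PM = 10 h 39 min; less 30 min break → 10 h 9 min
Sat: 10:39 AM–7:02 PM = 8 h 23 min; less 30 min break → 7 h 53 min
Total worked: 53 h 50 min = 3230 min.
Regular 44 h 0 min = 2640 min at £14.00/h; overtime 9 h 50 min = 590 min at £21.00/h.
Pay = (2640 × £14.00 + 590 × £21.00) ÷ 60 = £822.50.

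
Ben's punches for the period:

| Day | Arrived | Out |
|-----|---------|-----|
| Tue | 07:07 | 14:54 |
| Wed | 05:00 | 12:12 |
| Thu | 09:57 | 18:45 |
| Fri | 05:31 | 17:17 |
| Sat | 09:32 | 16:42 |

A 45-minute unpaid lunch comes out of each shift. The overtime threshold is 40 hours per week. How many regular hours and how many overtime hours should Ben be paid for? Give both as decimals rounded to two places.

Tue: 07:07–14:54 = 7 h 47 min; less 45 min break → 7 h 2 min
Wed: 05:00–12:12 = 7 h 12 min; less 45 min break → 6 h 27 min
Thu: 09:57–18:45 = 8 h 48 min; less 45 min break → 8 h 3 min
Fri: 05:31–17:17 = 11 h 46 min; less 45 min break → 11 h 1 min
Sat: 09:32–16:42 = 7 h 10 min; less 45 min break → 6 h 25 min
Total worked: 38 h 58 min = 38.97 h.
Threshold 40 h → overtime 0 h 0 min, regular 38 h 58 min.

Regular 38.97 hours, overtime 0.00 hours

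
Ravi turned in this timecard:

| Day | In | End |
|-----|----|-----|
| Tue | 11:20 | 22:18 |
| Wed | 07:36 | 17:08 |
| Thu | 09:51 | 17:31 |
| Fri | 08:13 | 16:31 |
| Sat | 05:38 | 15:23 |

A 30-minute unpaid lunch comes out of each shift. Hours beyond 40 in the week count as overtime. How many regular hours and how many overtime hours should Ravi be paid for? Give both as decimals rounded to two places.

Regular 40.00 hours, overtime 3.72 hours

Tue: 11:20–22:18 = 10 h 58 min; less 30 min break → 10 h 28 min
Wed: 07:36–17:08 = 9 h 32 min; less 30 min break → 9 h 2 min
Thu: 09:51–17:31 = 7 h 40 min; less 30 min break → 7 h 10 min
Fri: 08:13–16:31 = 8 h 18 min; less 30 min break → 7 h 48 min
Sat: 05:38–15:23 = 9 h 45 min; less 30 min break → 9 h 15 min
Total worked: 43 h 43 min = 43.72 h.
Threshold 40 h → overtime 3 h 43 min, regular 40 h 0 min.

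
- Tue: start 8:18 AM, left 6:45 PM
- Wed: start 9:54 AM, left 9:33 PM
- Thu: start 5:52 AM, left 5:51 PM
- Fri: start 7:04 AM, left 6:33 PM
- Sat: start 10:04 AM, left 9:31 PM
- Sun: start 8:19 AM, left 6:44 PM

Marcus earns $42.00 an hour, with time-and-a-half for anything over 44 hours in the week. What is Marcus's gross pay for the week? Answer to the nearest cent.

$3324.30

Tue: 8:18 AM–6:45 PM = 10 h 27 min
Wed: 9:54 AM–9:33 PM = 11 h 39 min
Thu: 5:52 AM–5:51 PM = 11 h 59 min
Fri: 7:04 AM–6:33 PM = 11 h 29 min
Sat: 10:04 AM–9:31 PM = 11 h 27 min
Sun: 8:19 AM–6:44 PM = 10 h 25 min
Total worked: 67 h 26 min = 4046 min.
Regular 44 h 0 min = 2640 min at $42.00/h; overtime 23 h 26 min = 1406 min at $63.00/h.
Pay = (2640 × $42.00 + 1406 × $63.00) ÷ 60 = $3324.30.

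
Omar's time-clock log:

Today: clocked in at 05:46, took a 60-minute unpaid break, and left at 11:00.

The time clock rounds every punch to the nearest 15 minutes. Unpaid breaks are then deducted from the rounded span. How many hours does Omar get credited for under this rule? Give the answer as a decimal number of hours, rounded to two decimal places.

Today: in 05:46→05:45, out 11:00→11:00; 5 h 15 min − 60 min = 4 h 15 min

4.25 hours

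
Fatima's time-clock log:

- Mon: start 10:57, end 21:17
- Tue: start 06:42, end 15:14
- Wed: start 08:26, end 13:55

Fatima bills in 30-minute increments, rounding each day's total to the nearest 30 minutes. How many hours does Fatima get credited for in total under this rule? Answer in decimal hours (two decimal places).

24.50 hours

Mon: 10:57–21:17 = 10 h 20 min → rounds to 10 h 30 min
Tue: 06:42–15:14 = 8 h 32 min → rounds to 8 h 30 min
Wed: 08:26–13:55 = 5 h 29 min → rounds to 5 h 30 min
Total credited: 24 h 30 min.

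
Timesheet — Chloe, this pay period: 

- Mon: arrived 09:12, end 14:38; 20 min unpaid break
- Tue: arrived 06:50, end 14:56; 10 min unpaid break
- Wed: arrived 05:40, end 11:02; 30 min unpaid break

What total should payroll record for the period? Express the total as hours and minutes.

17 h 54 min

Mon: 09:12–14:38 = 5 h 26 min; less 20 min break → 5 h 6 min
Tue: 06:50–14:56 = 8 h 6 min; less 10 min break → 7 h 56 min
Wed: 05:40–11:02 = 5 h 22 min; less 30 min break → 4 h 52 min
Total: 5 h 6 min + 7 h 56 min + 4 h 52 min = 17 h 54 min.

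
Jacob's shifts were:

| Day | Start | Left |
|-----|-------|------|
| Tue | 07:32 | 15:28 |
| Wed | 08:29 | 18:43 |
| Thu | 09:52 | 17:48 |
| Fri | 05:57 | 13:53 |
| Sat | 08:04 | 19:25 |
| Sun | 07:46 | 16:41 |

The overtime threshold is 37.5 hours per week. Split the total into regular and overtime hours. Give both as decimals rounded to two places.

Tue: 07:32–15:28 = 7 h 56 min
Wed: 08:29–18:43 = 10 h 14 min
Thu: 09:52–17:48 = 7 h 56 min
Fri: 05:57–13:53 = 7 h 56 min
Sat: 08:04–19:25 = 11 h 21 min
Sun: 07:46–16:41 = 8 h 55 min
Total worked: 54 h 18 min = 54.30 h.
Threshold 37.5 h → overtime 16 h 48 min, regular 37 h 30 min.

Regular 37.50 hours, overtime 16.80 hours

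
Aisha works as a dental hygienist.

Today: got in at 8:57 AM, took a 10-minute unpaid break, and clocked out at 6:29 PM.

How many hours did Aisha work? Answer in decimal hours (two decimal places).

9.37 hours

Today: 8:57 AM–6:29 PM = 9 h 32 min; less 10 min break → 9 h 22 min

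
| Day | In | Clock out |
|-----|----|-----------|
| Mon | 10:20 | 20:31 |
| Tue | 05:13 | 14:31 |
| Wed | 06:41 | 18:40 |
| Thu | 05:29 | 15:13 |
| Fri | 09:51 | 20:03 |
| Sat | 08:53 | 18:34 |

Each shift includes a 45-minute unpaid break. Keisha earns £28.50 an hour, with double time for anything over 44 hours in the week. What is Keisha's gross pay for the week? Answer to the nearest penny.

£1971.25

Mon: 10:20–20:31 = 10 h 11 min; less 45 min break → 9 h 26 min
Tue: 05:13–14:31 = 9 h 18 min; less 45 min break → 8 h 33 min
Wed: 06:41–18:40 = 11 h 59 min; less 45 min break → 11 h 14 min
Thu: 05:29–15:13 = 9 h 44 min; less 45 min break → 8 h 59 min
Fri: 09:51–20:03 = 10 h 12 min; less 45 min break → 9 h 27 min
Sat: 08:53–18:34 = 9 h 41 min; less 45 min break → 8 h 56 min
Total worked: 56 h 35 min = 3395 min.
Regular 44 h 0 min = 2640 min at £28.50/h; overtime 12 h 35 min = 755 min at £57.00/h.
Pay = (2640 × £28.50 + 755 × £57.00) ÷ 60 = £1971.25.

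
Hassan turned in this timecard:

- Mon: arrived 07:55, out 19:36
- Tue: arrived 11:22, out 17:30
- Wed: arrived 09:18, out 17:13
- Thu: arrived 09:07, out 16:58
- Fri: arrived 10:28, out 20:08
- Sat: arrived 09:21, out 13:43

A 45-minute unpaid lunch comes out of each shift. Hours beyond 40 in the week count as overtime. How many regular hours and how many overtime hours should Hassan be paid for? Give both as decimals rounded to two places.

Regular 40.00 hours, overtime 3.12 hours

Mon: 07:55–19:36 = 11 h 41 min; less 45 min break → 10 h 56 min
Tue: 11:22–17:30 = 6 h 8 min; less 45 min break → 5 h 23 min
Wed: 09:18–17:13 = 7 h 55 min; less 45 min break → 7 h 10 min
Thu: 09:07–16:58 = 7 h 51 min; less 45 min break → 7 h 6 min
Fri: 10:28–20:08 = 9 h 40 min; less 45 min break → 8 h 55 min
Sat: 09:21–13:43 = 4 h 22 min; less 45 min break → 3 h 37 min
Total worked: 43 h 7 min = 43.12 h.
Threshold 40 h → overtime 3 h 7 min, regular 40 h 0 min.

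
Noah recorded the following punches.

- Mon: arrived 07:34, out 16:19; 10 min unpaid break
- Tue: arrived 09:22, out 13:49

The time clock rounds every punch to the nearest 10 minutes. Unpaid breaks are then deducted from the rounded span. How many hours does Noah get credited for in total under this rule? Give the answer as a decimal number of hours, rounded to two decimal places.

Mon: in 07:34→07:30, out 16:19→16:20; 8 h 50 min − 10 min = 8 h 40 min
Tue: in 09:22→09:20, out 13:49→13:50; 4 h 30 min
Total credited: 13 h 10 min.

13.17 hours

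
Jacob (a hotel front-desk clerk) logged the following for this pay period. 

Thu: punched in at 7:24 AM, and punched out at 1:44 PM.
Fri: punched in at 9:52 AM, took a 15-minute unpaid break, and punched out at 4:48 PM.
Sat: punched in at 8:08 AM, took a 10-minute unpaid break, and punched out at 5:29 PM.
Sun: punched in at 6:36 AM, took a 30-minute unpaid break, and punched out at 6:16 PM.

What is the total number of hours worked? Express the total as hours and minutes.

Thu: 7:24 AM–1:44 PM = 6 h 20 min
Fri: 9:52 AM–4:48 PM = 6 h 56 min; less 15 min break → 6 h 41 min
Sat: 8:08 AM–5:29 PM = 9 h 21 min; less 10 min break → 9 h 11 min
Sun: 6:36 AM–6:16 PM = 11 h 40 min; less 30 min break → 11 h 10 min
Total: 6 h 20 min + 6 h 41 min + 9 h 11 min + 11 h 10 min = 33 h 22 min.

33 h 22 min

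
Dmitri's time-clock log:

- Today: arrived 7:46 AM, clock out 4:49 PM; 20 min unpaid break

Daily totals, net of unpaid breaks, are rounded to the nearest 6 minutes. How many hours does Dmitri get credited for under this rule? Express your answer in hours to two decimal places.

8.70 hours

Today: 7:46 AM–4:49 PM = 9 h 3 min − 20 min = 8 h 43 min → rounds to 8 h 42 min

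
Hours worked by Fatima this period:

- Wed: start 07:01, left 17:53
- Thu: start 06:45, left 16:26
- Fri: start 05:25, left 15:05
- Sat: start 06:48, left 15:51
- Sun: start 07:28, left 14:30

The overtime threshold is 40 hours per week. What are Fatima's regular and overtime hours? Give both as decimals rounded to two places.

Wed: 07:01–17:53 = 10 h 52 min
Thu: 06:45–16:26 = 9 h 41 min
Fri: 05:25–15:05 = 9 h 40 min
Sat: 06:48–15:51 = 9 h 3 min
Sun: 07:28–14:30 = 7 h 2 min
Total worked: 46 h 18 min = 46.30 h.
Threshold 40 h → overtime 6 h 18 min, regular 40 h 0 min.

Regular 40.00 hours, overtime 6.30 hours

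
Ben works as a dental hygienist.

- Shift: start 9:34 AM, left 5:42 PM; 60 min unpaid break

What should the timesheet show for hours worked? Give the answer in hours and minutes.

Shift: 9:34 AM–5:42 PM = 8 h 8 min; less 60 min break → 7 h 8 min

7 h 8 min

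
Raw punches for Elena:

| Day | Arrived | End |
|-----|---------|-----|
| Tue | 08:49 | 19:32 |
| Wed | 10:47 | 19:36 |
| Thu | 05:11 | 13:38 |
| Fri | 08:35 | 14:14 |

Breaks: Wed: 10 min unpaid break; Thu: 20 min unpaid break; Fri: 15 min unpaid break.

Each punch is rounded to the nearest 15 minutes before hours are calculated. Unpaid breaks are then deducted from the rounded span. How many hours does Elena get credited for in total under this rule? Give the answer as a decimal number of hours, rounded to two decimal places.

Tue: in 08:49→08:45, out 19:32→19:30; 10 h 45 min
Wed: in 10:47→10:45, out 19:36→19:30; 8 h 45 min − 10 min = 8 h 35 min
Thu: in 05:11→05:15, out 13:38→13:45; 8 h 30 min − 20 min = 8 h 10 min
Fri: in 08:35→08:30, out 14:14→14:15; 5 h 45 min − 15 min = 5 h 30 min
Total credited: 33 h 0 min.

33.00 hours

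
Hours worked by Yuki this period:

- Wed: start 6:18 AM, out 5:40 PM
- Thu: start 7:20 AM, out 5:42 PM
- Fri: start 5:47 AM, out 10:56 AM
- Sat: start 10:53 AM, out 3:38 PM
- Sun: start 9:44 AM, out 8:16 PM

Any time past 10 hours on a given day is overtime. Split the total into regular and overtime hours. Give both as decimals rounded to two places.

Regular 39.90 hours, overtime 2.27 hours

Wed: 6:18 AM–5:40 PM = 11 h 22 min
Thu: 7:20 AM–5:42 PM = 10 h 22 min
Fri: 5:47 AM–10:56 AM = 5 h 9 min
Sat: 10:53 AM–3:38 PM = 4 h 45 min
Sun: 9:44 AM–8:16 PM = 10 h 32 min
Wed reg 10 h 0 min / OT 1 h 22 min; Thu reg 10 h 0 min / OT 0 h 22 min; Fri reg 5 h 9 min / OT 0 h 0 min; Sat reg 4 h 45 min / OT 0 h 0 min; Sun reg 10 h 0 min / OT 0 h 32 min.
Totals: regular 39 h 54 min, overtime 2 h 16 min.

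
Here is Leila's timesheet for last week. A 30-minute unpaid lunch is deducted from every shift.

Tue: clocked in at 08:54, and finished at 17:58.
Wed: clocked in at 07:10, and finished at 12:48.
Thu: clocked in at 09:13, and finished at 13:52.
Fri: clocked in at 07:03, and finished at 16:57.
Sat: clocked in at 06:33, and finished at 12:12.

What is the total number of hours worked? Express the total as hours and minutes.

32 h 24 min

Tue: 08:54–17:58 = 9 h 4 min; less 30 min break → 8 h 34 min
Wed: 07:10–12:48 = 5 h 38 min; less 30 min break → 5 h 8 min
Thu: 09:13–13:52 = 4 h 39 min; less 30 min break → 4 h 9 min
Fri: 07:03–16:57 = 9 h 54 min; less 30 min break → 9 h 24 min
Sat: 06:33–12:12 = 5 h 39 min; less 30 min break → 5 h 9 min
Total: 8 h 34 min + 5 h 8 min + 4 h 9 min + 9 h 24 min + 5 h 9 min = 32 h 24 min.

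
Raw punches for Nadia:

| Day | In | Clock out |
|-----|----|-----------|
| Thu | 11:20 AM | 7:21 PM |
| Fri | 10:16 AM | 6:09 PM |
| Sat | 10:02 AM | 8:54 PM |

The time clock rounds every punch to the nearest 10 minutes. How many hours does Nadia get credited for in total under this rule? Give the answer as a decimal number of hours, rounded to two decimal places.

Thu: in 11:20 AM→11:20 AM, out 7:21 PM→7:20 PM; 8 h 0 min
Fri: in 10:16 AM→10:20 AM, out 6:09 PM→6:10 PM; 7 h 50 min
Sat: in 10:02 AM→10:00 AM, out 8:54 PM→8:50 PM; 10 h 50 min
Total credited: 26 h 40 min.

26.67 hours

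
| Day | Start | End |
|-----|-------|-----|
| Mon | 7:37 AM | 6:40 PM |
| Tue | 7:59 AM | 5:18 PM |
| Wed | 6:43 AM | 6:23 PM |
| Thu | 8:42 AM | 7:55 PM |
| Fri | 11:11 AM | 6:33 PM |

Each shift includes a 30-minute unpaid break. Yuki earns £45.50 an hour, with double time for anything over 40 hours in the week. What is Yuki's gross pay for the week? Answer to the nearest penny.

£2558.62

Mon: 7:37 AM–6:40 PM = 11 h 3 min; less 30 min break → 10 h 33 min
Tue: 7:59 AM–5:18 PM = 9 h 19 min; less 30 min break → 8 h 49 min
Wed: 6:43 AM–6:23 PM = 11 h 40 min; less 30 min break → 11 h 10 min
Thu: 8:42 AM–7:55 PM = 11 h 13 min; less 30 min break → 10 h 43 min
Fri: 11:11 AM–6:33 PM = 7 h 22 min; less 30 min break → 6 h 52 min
Total worked: 48 h 7 min = 2887 min.
Regular 40 h 0 min = 2400 min at £45.50/h; overtime 8 h 7 min = 487 min at £91.00/h.
Pay = (2400 × £45.50 + 487 × £91.00) ÷ 60 = £2558.62.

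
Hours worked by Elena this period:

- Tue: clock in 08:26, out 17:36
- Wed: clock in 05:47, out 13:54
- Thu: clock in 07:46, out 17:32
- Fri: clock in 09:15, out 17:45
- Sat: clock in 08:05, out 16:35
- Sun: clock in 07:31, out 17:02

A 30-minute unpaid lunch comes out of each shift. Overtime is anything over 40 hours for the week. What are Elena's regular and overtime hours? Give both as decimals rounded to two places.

Regular 40.00 hours, overtime 10.57 hours

Tue: 08:26–17:36 = 9 h 10 min; less 30 min break → 8 h 40 min
Wed: 05:47–13:54 = 8 h 7 min; less 30 min break → 7 h 37 min
Thu: 07:46–17:32 = 9 h 46 min; less 30 min break → 9 h 16 min
Fri: 09:15–17:45 = 8 h 30 min; less 30 min break → 8 h 0 min
Sat: 08:05–16:35 = 8 h 30 min; less 30 min break → 8 h 0 min
Sun: 07:31–17:02 = 9 h 31 min; less 30 min break → 9 h 1 min
Total worked: 50 h 34 min = 50.57 h.
Threshold 40 h → overtime 10 h 34 min, regular 40 h 0 min.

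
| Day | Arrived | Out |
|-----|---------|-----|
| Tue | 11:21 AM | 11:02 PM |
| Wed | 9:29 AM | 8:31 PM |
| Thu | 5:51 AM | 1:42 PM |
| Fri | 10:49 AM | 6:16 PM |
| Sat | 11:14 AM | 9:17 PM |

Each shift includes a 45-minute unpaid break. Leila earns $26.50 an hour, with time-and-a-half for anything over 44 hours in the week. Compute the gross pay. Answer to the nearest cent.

Tue: 11:21 AM–11:02 PM = 11 h 41 min; less 45 min break → 10 h 56 min
Wed: 9:29 AM–8:31 PM = 11 h 2 min; less 45 min break → 10 h 17 min
Thu: 5:51 AM–1:42 PM = 7 h 51 min; less 45 min break → 7 h 6 min
Fri: 10:49 AM–6:16 PM = 7 h 27 min; less 45 min break → 6 h 42 min
Sat: 11:14 AM–9:17 PM = 10 h 3 min; less 45 min break → 9 h 18 min
Total worked: 44 h 19 min = 2659 min.
Regular 44 h 0 min = 2640 min at $26.50/h; overtime 0 h 19 min = 19 min at $39.75/h.
Pay = (2640 × $26.50 + 19 × $39.75) ÷ 60 = $1178.59.

$1178.59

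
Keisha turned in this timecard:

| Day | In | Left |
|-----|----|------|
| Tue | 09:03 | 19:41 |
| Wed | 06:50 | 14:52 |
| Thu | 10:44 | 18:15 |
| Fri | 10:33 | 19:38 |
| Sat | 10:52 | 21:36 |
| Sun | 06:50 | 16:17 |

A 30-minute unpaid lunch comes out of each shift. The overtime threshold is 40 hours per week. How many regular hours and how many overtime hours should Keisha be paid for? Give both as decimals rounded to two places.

Regular 40.00 hours, overtime 12.45 hours

Tue: 09:03–19:41 = 10 h 38 min; less 30 min break → 10 h 8 min
Wed: 06:50–14:52 = 8 h 2 min; less 30 min break → 7 h 32 min
Thu: 10:44–18:15 = 7 h 31 min; less 30 min break → 7 h 1 min
Fri: 10:33–19:38 = 9 h 5 min; less 30 min break → 8 h 35 min
Sat: 10:52–21:36 = 10 h 44 min; less 30 min break → 10 h 14 min
Sun: 06:50–16:17 = 9 h 27 min; less 30 min break → 8 h 57 min
Total worked: 52 h 27 min = 52.45 h.
Threshold 40 h → overtime 12 h 27 min, regular 40 h 0 min.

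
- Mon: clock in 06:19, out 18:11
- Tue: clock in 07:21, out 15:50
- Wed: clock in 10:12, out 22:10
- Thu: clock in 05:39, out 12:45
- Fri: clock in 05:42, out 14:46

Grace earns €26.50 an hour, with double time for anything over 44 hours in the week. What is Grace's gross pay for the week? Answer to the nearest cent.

€1403.62

Mon: 06:19–18:11 = 11 h 52 min
Tue: 07:21–15:50 = 8 h 29 min
Wed: 10:12–22:10 = 11 h 58 min
Thu: 05:39–12:45 = 7 h 6 min
Fri: 05:42–14:46 = 9 h 4 min
Total worked: 48 h 29 min = 2909 min.
Regular 44 h 0 min = 2640 min at €26.50/h; overtime 4 h 29 min = 269 min at €53.00/h.
Pay = (2640 × €26.50 + 269 × €53.00) ÷ 60 = €1403.62.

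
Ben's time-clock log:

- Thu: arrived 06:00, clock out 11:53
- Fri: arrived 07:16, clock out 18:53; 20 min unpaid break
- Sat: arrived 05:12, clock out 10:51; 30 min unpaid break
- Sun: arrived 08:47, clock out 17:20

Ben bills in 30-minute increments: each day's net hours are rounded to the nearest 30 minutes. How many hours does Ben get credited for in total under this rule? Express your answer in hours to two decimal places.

31.00 hours

Thu: 06:00–11:53 = 5 h 53 min → rounds to 6 h 0 min
Fri: 07:16–18:53 = 11 h 37 min − 20 min = 11 h 17 min → rounds to 11 h 30 min
Sat: 05:12–10:51 = 5 h 39 min − 30 min = 5 h 9 min → rounds to 5 h 0 min
Sun: 08:47–17:20 = 8 h 33 min → rounds to 8 h 30 min
Total credited: 31 h 0 min.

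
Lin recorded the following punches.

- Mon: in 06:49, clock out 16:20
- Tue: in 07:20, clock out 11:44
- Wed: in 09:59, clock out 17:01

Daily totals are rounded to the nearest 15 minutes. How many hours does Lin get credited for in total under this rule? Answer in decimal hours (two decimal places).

21.00 hours

Mon: 06:49–16:20 = 9 h 31 min → rounds to 9 h 30 min
Tue: 07:20–11:44 = 4 h 24 min → rounds to 4 h 30 min
Wed: 09:59–17:01 = 7 h 2 min → rounds to 7 h 0 min
Total credited: 21 h 0 min.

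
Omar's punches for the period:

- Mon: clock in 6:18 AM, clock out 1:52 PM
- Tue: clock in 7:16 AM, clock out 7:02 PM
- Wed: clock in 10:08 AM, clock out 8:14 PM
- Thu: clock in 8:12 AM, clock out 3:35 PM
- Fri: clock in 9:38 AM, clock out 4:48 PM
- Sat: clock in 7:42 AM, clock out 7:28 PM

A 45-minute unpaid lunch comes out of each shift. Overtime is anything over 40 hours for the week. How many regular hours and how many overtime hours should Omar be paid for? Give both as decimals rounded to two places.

Regular 40.00 hours, overtime 11.25 hours

Mon: 6:18 AM–1:52 PM = 7 h 34 min; less 45 min break → 6 h 49 min
Tue: 7:16 AM–7:02 PM = 11 h 46 min; less 45 min break → 11 h 1 min
Wed: 10:08 AM–8:14 PM = 10 h 6 min; less 45 min break → 9 h 21 min
Thu: 8:12 AM–3:35 PM = 7 h 23 min; less 45 min break → 6 h 38 min
Fri: 9:38 AM–4:48 PM = 7 h 10 min; less 45 min break → 6 h 25 min
Sat: 7:42 AM–7:28 PM = 11 h 46 min; less 45 min break → 11 h 1 min
Total worked: 51 h 15 min = 51.25 h.
Threshold 40 h → overtime 11 h 15 min, regular 40 h 0 min.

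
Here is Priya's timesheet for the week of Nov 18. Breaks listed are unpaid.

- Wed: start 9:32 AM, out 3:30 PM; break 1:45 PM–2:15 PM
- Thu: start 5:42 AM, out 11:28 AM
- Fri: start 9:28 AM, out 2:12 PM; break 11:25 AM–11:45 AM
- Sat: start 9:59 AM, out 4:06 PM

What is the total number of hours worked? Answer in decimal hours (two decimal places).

Wed: 9:32 AM–3:30 PM = 5 h 58 min; less 30 min break → 5 h 28 min
Thu: 5:42 AM–11:28 AM = 5 h 46 min
Fri: 9:28 AM–2:12 PM = 4 h 44 min; less 20 min break → 4 h 24 min
Sat: 9:59 AM–4:06 PM = 6 h 7 min
Total: 5 h 28 min + 5 h 46 min + 4 h 24 min + 6 h 7 min = 21 h 45 min.

21.75 hours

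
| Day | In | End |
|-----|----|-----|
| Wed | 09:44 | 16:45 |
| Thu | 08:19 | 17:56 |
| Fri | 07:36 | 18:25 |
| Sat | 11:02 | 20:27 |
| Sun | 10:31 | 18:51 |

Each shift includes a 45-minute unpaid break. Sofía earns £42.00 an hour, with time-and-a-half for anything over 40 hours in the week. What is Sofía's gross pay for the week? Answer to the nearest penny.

£1771.35

Wed: 09:44–16:45 = 7 h 1 min; less 45 min break → 6 h 16 min
Thu: 08:19–17:56 = 9 h 37 min; less 45 min break → 8 h 52 min
Fri: 07:36–18:25 = 10 h 49 min; less 45 min break → 10 h 4 min
Sat: 11:02–20:27 = 9 h 25 min; less 45 min break → 8 h 40 min
Sun: 10:31–18:51 = 8 h 20 min; less 45 min break → 7 h 35 min
Total worked: 41 h 27 min = 2487 min.
Regular 40 h 0 min = 2400 min at £42.00/h; overtime 1 h 27 min = 87 min at £63.00/h.
Pay = (2400 × £42.00 + 87 × £63.00) ÷ 60 = £1771.35.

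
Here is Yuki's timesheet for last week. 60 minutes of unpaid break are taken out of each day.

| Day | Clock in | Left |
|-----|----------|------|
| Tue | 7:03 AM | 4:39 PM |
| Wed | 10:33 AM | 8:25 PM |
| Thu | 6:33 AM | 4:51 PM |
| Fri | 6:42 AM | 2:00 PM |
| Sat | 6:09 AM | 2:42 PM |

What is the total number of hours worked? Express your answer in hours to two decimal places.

Tue: 7:03 AM–4:39 PM = 9 h 36 min; less 60 min break → 8 h 36 min
Wed: 10:33 AM–8:25 PM = 9 h 52 min; less 60 min break → 8 h 52 min
Thu: 6:33 AM–4:51 PM = 10 h 18 min; less 60 min break → 9 h 18 min
Fri: 6:42 AM–2:00 PM = 7 h 18 min; less 60 min break → 6 h 18 min
Sat: 6:09 AM–2:42 PM = 8 h 33 min; less 60 min break → 7 h 33 min
Total: 8 h 36 min + 8 h 52 min + 9 h 18 min + 6 h 18 min + 7 h 33 min = 40 h 37 min.

40.62 hours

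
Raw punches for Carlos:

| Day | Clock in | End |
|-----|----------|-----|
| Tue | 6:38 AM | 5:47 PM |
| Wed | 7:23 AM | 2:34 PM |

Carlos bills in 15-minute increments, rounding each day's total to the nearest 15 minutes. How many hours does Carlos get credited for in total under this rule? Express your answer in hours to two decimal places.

Tue: 6:38 AM–5:47 PM = 11 h 9 min → rounds to 11 h 15 min
Wed: 7:23 AM–2:34 PM = 7 h 11 min → rounds to 7 h 15 min
Total credited: 18 h 30 min.

18.50 hours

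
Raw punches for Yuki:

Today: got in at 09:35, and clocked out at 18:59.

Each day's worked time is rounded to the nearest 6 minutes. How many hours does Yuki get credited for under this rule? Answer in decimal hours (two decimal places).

9.40 hours

Today: 09:35–18:59 = 9 h 24 min → rounds to 9 h 24 min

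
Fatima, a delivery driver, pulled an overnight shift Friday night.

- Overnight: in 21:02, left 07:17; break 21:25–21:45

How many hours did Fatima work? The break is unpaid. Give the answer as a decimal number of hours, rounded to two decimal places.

9.92 hours

Overnight: 21:02 → midnight = 2 h 58 min; midnight → 07:17 = 7 h 17 min; span 10 h 15 min; less 20 min break → 9 h 55 min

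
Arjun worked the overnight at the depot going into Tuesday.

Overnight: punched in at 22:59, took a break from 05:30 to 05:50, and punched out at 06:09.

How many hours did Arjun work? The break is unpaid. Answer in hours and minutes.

Overnight: 22:59 → midnight = 1 h 1 min; midnight → 06:09 = 6 h 9 min; span 7 h 10 min; less 20 min break → 6 h 50 min

6 h 50 min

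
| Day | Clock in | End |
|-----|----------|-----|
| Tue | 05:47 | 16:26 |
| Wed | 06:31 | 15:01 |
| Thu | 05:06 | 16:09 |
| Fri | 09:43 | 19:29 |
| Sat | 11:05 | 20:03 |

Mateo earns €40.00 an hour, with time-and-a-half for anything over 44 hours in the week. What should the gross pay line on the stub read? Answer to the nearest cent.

€2056.00

Tue: 05:47–16:26 = 10 h 39 min
Wed: 06:31–15:01 = 8 h 30 min
Thu: 05:06–16:09 = 11 h 3 min
Fri: 09:43–19:29 = 9 h 46 min
Sat: 11:05–20:03 = 8 h 58 min
Total worked: 48 h 56 min = 2936 min.
Regular 44 h 0 min = 2640 min at €40.00/h; overtime 4 h 56 min = 296 min at €60.00/h.
Pay = (2640 × €40.00 + 296 × €60.00) ÷ 60 = €2056.00.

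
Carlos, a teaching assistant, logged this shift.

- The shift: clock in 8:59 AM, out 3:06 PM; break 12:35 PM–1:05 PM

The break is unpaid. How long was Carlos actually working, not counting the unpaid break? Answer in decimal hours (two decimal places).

5.62 hours

The shift: 8:59 AM–3:06 PM = 6 h 7 min; less 30 min break → 5 h 37 min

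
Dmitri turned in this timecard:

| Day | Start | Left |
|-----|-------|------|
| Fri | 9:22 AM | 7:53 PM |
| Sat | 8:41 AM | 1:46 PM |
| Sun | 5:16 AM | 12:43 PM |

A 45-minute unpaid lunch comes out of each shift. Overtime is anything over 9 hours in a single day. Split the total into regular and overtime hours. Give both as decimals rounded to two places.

Regular 20.03 hours, overtime 0.77 hours

Fri: 9:22 AM–7:53 PM = 10 h 31 min; less 45 min break → 9 h 46 min
Sat: 8:41 AM–1:46 PM = 5 h 5 min; less 45 min break → 4 h 20 min
Sun: 5:16 AM–12:43 PM = 7 h 27 min; less 45 min break → 6 h 42 min
Fri reg 9 h 0 min / OT 0 h 46 min; Sat reg 4 h 20 min / OT 0 h 0 min; Sun reg 6 h 42 min / OT 0 h 0 min.
Totals: regular 20 h 2 min, overtime 0 h 46 min.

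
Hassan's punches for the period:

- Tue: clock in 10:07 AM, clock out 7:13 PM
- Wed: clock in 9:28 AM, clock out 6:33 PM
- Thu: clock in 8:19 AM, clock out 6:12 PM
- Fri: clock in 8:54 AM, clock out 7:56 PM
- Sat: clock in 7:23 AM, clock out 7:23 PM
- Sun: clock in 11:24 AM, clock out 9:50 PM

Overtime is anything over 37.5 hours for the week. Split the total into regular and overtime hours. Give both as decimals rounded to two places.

Tue: 10:07 AM–7:13 PM = 9 h 6 min
Wed: 9:28 AM–6:33 PM = 9 h 5 min
Thu: 8:19 AM–6:12 PM = 9 h 53 min
Fri: 8:54 AM–7:56 PM = 11 h 2 min
Sat: 7:23 AM–7:23 PM = 12 h 0 min
Sun: 11:24 AM–9:50 PM = 10 h 26 min
Total worked: 61 h 32 min = 61.53 h.
Threshold 37.5 h → overtime 24 h 2 min, regular 37 h 30 min.

Regular 37.50 hours, overtime 24.03 hours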